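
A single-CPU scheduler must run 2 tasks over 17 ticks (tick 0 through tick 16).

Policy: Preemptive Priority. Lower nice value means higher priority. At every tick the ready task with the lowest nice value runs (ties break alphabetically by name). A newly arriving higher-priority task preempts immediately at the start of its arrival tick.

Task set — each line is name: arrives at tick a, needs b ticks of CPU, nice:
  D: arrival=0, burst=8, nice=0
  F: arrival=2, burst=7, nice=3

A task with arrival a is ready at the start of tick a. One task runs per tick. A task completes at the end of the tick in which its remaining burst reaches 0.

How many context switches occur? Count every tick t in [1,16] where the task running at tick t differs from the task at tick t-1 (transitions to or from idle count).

context switches = 2

t=0: ready={D} → run D
t=1: ready={D} → run D
t=2: ready={D,F} → run D
t=3: ready={D,F} → run D
t=4: ready={D,F} → run D
t=5: ready={D,F} → run D
t=6: ready={D,F} → run D
t=7: ready={D,F} → run D
t=8: ready={F} → run F
t=9: ready={F} → run F
t=10: ready={F} → run F
t=11: ready={F} → run F
t=12: ready={F} → run F
t=13: ready={F} → run F
t=14: ready={F} → run F
t=15: (idle)
t=16: (idle)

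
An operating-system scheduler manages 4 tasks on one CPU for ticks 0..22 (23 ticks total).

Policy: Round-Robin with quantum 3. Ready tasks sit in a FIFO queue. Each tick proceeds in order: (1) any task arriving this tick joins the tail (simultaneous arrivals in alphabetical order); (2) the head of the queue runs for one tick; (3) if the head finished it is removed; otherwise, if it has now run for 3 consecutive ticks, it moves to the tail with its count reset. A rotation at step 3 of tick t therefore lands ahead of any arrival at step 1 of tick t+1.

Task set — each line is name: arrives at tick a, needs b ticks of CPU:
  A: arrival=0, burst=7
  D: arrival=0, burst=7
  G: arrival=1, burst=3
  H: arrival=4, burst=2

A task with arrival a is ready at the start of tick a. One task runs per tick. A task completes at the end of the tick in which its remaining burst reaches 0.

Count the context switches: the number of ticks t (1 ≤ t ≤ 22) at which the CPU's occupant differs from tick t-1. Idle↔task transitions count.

t=0: queue=[A,D] q_used=0 → run A
t=1: queue=[A,D,G] q_used=1 → run A
t=2: queue=[A,D,G] q_used=2 → run A
t=3: queue=[D,G,A] q_used=0 → run D
t=4: queue=[D,G,A,H] q_used=1 → run D
t=5: queue=[D,G,A,H] q_used=2 → run D
t=6: queue=[G,A,H,D] q_used=0 → run G
t=7: queue=[G,A,H,D] q_used=1 → run G
t=8: queue=[G,A,H,D] q_used=2 → run G
t=9: queue=[A,H,D] q_used=0 → run A
t=10: queue=[A,H,D] q_used=1 → run A
t=11: queue=[A,H,D] q_used=2 → run A
t=12: queue=[H,D,A] q_used=0 → run H
t=13: queue=[H,D,A] q_used=1 → run H
t=14: queue=[D,A] q_used=0 → run D
t=15: queue=[D,A] q_used=1 → run D
t=16: queue=[D,A] q_used=2 → run D
t=17: queue=[A,D] q_used=0 → run A
t=18: queue=[D] q_used=0 → run D
t=19: (idle)
t=20: (idle)
t=21: (idle)
t=22: (idle)

context switches = 8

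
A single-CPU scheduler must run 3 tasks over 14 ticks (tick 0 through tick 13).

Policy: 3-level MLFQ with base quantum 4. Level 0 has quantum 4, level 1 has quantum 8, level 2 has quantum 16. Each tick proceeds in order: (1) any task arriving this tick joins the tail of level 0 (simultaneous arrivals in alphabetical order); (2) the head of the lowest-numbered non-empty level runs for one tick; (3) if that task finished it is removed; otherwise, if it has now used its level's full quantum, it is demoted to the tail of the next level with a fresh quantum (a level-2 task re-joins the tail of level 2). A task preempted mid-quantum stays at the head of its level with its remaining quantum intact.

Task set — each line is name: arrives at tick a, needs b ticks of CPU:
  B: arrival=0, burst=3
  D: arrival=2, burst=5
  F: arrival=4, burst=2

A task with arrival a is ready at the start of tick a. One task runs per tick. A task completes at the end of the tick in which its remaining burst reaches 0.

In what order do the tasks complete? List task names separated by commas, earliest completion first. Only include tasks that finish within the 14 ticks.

t=0: L0/L1/L2 = B/-/- → run B
t=1: L0/L1/L2 = B/-/- → run B
t=2: L0/L1/L2 = BD/-/- → run B
t=3: L0/L1/L2 = D/-/- → run D
t=4: L0/L1/L2 = DF/-/- → run D
t=5: L0/L1/L2 = DF/-/- → run D
t=6: L0/L1/L2 = DF/-/- → run D
t=7: L0/L1/L2 = F/D/- → run F
t=8: L0/L1/L2 = F/D/- → run F
t=9: L0/L1/L2 = -/D/- → run D
t=10: (idle)
t=11: (idle)
t=12: (idle)
t=13: (idle)

completion order = B, F, D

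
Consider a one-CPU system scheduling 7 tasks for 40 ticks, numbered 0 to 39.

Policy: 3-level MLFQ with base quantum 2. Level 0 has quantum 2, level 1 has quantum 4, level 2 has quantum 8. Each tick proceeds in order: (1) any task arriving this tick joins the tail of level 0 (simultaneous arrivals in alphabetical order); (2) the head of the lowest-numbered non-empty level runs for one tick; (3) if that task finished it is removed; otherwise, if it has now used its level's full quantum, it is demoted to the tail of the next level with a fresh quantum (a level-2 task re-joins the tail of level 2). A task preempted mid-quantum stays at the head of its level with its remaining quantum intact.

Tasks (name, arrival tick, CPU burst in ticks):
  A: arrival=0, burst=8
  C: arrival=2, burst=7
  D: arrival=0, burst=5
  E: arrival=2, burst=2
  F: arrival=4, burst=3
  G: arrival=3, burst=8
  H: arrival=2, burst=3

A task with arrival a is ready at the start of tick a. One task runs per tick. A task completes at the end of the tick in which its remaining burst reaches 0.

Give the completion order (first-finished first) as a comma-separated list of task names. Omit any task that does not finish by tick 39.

t=0: L0/L1/L2 = AD/-/- → run A
t=1: L0/L1/L2 = AD/-/- → run A
t=2: L0/L1/L2 = DCEH/A/- → run D
t=3: L0/L1/L2 = DCEHG/A/- → run D
t=4: L0/L1/L2 = CEHGF/AD/- → run C
t=5: L0/L1/L2 = CEHGF/AD/- → run C
t=6: L0/L1/L2 = EHGF/ADC/- → run E
t=7: L0/L1/L2 = EHGF/ADC/- → run E
t=8: L0/L1/L2 = HGF/ADC/- → run H
t=9: L0/L1/L2 = HGF/ADC/- → run H
t=10: L0/L1/L2 = GF/ADCH/- → run G
t=11: L0/L1/L2 = GF/ADCH/- → run G
t=12: L0/L1/L2 = F/ADCHG/- → run F
t=13: L0/L1/L2 = F/ADCHG/- → run F
t=14: L0/L1/L2 = -/ADCHGF/- → run A
t=15: L0/L1/L2 = -/ADCHGF/- → run A
t=16: L0/L1/L2 = -/ADCHGF/- → run A
t=17: L0/L1/L2 = -/ADCHGF/- → run A
t=18: L0/L1/L2 = -/DCHGF/A → run D
t=19: L0/L1/L2 = -/DCHGF/A → run D
t=20: L0/L1/L2 = -/DCHGF/A → run D
t=21: L0/L1/L2 = -/CHGF/A → run C
t=22: L0/L1/L2 = -/CHGF/A → run C
t=23: L0/L1/L2 = -/CHGF/A → run C
t=24: L0/L1/L2 = -/CHGF/A → run C
t=25: L0/L1/L2 = -/HGF/AC → run H
t=26: L0/L1/L2 = -/GF/AC → run G
t=27: L0/L1/L2 = -/GF/AC → run G
t=28: L0/L1/L2 = -/GF/AC → run G
t=29: L0/L1/L2 = -/GF/AC → run G
t=30: L0/L1/L2 = -/F/ACG → run F
t=31: L0/L1/L2 = -/-/ACG → run A
t=32: L0/L1/L2 = -/-/ACG → run A
t=33: L0/L1/L2 = -/-/CG → run C
t=34: L0/L1/L2 = -/-/G → run G
t=35: L0/L1/L2 = -/-/G → run G
t=36: (idle)
t=37: (idle)
t=38: (idle)
t=39: (idle)

completion order = E, D, H, F, A, C, G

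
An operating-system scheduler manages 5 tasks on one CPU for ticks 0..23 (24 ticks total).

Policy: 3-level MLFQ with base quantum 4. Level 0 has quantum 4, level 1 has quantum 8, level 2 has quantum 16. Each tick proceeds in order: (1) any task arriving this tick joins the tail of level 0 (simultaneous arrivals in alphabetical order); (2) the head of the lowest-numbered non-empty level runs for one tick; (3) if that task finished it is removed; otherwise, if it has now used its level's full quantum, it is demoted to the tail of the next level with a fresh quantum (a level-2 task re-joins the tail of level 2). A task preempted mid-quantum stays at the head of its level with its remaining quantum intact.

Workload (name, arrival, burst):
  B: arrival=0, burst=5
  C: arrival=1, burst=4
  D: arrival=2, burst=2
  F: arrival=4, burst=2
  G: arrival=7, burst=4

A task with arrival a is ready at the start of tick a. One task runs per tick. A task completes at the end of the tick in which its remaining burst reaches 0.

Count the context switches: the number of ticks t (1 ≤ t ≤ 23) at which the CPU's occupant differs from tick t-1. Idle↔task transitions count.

t=0: L0/L1/L2 = B/-/- → run B
t=1: L0/L1/L2 = BC/-/- → run B
t=2: L0/L1/L2 = BCD/-/- → run B
t=3: L0/L1/L2 = BCD/-/- → run B
t=4: L0/L1/L2 = CDF/B/- → run C
t=5: L0/L1/L2 = CDF/B/- → run C
t=6: L0/L1/L2 = CDF/B/- → run C
t=7: L0/L1/L2 = CDFG/B/- → run C
t=8: L0/L1/L2 = DFG/B/- → run D
t=9: L0/L1/L2 = DFG/B/- → run D
t=10: L0/L1/L2 = FG/B/- → run F
t=11: L0/L1/L2 = FG/B/- → run F
t=12: L0/L1/L2 = G/B/- → run G
t=13: L0/L1/L2 = G/B/- → run G
t=14: L0/L1/L2 = G/B/- → run G
t=15: L0/L1/L2 = G/B/- → run G
t=16: L0/L1/L2 = -/B/- → run B
t=17: (idle)
t=18: (idle)
t=19: (idle)
t=20: (idle)
t=21: (idle)
t=22: (idle)
t=23: (idle)

context switches = 6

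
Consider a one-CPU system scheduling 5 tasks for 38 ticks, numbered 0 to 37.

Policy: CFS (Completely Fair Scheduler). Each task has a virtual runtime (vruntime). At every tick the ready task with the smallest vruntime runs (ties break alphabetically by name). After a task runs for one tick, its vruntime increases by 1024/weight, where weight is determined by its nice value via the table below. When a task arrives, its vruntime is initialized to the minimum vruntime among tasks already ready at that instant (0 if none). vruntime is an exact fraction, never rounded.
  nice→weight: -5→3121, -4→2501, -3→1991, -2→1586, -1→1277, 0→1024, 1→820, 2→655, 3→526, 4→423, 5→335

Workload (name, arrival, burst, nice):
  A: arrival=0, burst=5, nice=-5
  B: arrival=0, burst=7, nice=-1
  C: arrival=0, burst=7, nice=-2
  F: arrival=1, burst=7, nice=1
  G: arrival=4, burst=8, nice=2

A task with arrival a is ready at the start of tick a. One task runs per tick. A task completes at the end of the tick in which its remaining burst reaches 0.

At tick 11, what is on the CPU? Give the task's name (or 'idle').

t=0: vr[A=0 B=0 C=0] → run A
t=1: vr[A=1024/3121 B=0 C=0 F=0] → run B
t=2: vr[A=1024/3121 B=1024/1277 C=0 F=0] → run C
t=3: vr[A=1024/3121 B=1024/1277 C=512/793 F=0] → run F
t=4: vr[A=1024/3121 B=1024/1277 C=512/793 F=256/205 G=1024/3121] → run A
t=5: vr[A=2048/3121 B=1024/1277 C=512/793 F=256/205 G=1024/3121] → run G
t=6: vr[A=2048/3121 B=1024/1277 C=512/793 F=256/205 G=3866624/2044255] → run C
t=7: vr[A=2048/3121 B=1024/1277 C=1024/793 F=256/205 G=3866624/2044255] → run A
t=8: vr[A=3072/3121 B=1024/1277 C=1024/793 F=256/205 G=3866624/2044255] → run B
t=9: vr[A=3072/3121 B=2048/1277 C=1024/793 F=256/205 G=3866624/2044255] → run A
t=10: vr[A=4096/3121 B=2048/1277 C=1024/793 F=256/205 G=3866624/2044255] → run F
t=11: vr[A=4096/3121 B=2048/1277 C=1024/793 F=512/205 G=3866624/2044255] → run C
t=12: vr[A=4096/3121 B=2048/1277 C=1536/793 F=512/205 G=3866624/2044255] → run A
t=13: vr[B=2048/1277 C=1536/793 F=512/205 G=3866624/2044255] → run B
t=14: vr[B=3072/1277 C=1536/793 F=512/205 G=3866624/2044255] → run G
t=15: vr[B=3072/1277 C=1536/793 F=512/205 G=7062528/2044255] → run C
t=16: vr[B=3072/1277 C=2048/793 F=512/205 G=7062528/2044255] → run B
t=17: vr[B=4096/1277 C=2048/793 F=512/205 G=7062528/2044255] → run F
t=18: vr[B=4096/1277 C=2048/793 F=768/205 G=7062528/2044255] → run C
t=19: vr[B=4096/1277 C=2560/793 F=768/205 G=7062528/2044255] → run B
t=20: vr[B=5120/1277 C=2560/793 F=768/205 G=7062528/2044255] → run C
t=21: vr[B=5120/1277 C=3072/793 F=768/205 G=7062528/2044255] → run G
t=22: vr[B=5120/1277 C=3072/793 F=768/205 G=10258432/2044255] → run F
t=23: vr[B=5120/1277 C=3072/793 F=1024/205 G=10258432/2044255] → run C
t=24: vr[B=5120/1277 F=1024/205 G=10258432/2044255] → run B
t=25: vr[B=6144/1277 F=1024/205 G=10258432/2044255] → run B
t=26: vr[F=1024/205 G=10258432/2044255] → run F
t=27: vr[F=256/41 G=10258432/2044255] → run G
t=28: vr[F=256/41 G=13454336/2044255] → run F
t=29: vr[F=1536/205 G=13454336/2044255] → run G
t=30: vr[F=1536/205 G=3330048/408851] → run F
t=31: vr[G=3330048/408851] → run G
t=32: vr[G=19846144/2044255] → run G
t=33: vr[G=23042048/2044255] → run G
t=34: (idle)
t=35: (idle)
t=36: (idle)
t=37: (idle)

running at tick 11 = C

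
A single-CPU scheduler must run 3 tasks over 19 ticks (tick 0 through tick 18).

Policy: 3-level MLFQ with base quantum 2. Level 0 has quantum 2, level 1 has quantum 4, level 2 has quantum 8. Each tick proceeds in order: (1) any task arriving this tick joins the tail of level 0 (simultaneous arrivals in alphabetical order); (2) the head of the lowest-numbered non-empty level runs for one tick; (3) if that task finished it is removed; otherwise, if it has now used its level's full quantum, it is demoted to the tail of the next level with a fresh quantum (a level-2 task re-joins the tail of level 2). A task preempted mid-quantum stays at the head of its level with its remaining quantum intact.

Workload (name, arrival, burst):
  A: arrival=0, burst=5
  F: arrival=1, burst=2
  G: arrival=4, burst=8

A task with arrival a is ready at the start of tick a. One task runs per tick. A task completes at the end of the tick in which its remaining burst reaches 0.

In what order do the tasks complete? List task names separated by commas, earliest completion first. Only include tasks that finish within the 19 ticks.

completion order = F, A, G

t=0: L0/L1/L2 = A/-/- → run A
t=1: L0/L1/L2 = AF/-/- → run A
t=2: L0/L1/L2 = F/A/- → run F
t=3: L0/L1/L2 = F/A/- → run F
t=4: L0/L1/L2 = G/A/- → run G
t=5: L0/L1/L2 = G/A/- → run G
t=6: L0/L1/L2 = -/AG/- → run A
t=7: L0/L1/L2 = -/AG/- → run A
t=8: L0/L1/L2 = -/AG/- → run A
t=9: L0/L1/L2 = -/G/- → run G
t=10: L0/L1/L2 = -/G/- → run G
t=11: L0/L1/L2 = -/G/- → run G
t=12: L0/L1/L2 = -/G/- → run G
t=13: L0/L1/L2 = -/-/G → run G
t=14: L0/L1/L2 = -/-/G → run G
t=15: (idle)
t=16: (idle)
t=17: (idle)
t=18: (idle)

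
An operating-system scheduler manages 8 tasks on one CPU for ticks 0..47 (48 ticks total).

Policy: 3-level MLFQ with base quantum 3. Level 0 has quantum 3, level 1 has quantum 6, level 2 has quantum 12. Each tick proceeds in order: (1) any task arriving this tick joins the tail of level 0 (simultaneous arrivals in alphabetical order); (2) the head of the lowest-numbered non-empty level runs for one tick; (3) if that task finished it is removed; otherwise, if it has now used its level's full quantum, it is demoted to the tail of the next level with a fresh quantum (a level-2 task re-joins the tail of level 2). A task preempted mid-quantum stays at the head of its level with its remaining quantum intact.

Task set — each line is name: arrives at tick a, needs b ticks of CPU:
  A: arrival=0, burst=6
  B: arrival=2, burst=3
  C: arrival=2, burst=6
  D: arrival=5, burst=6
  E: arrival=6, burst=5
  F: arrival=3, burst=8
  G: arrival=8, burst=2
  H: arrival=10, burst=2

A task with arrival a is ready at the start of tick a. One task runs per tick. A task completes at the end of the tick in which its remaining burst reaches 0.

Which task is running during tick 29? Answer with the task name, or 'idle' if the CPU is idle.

t=0: L0/L1/L2 = A/-/- → run A
t=1: L0/L1/L2 = A/-/- → run A
t=2: L0/L1/L2 = ABC/-/- → run A
t=3: L0/L1/L2 = BCF/A/- → run B
t=4: L0/L1/L2 = BCF/A/- → run B
t=5: L0/L1/L2 = BCFD/A/- → run B
t=6: L0/L1/L2 = CFDE/A/- → run C
t=7: L0/L1/L2 = CFDE/A/- → run C
t=8: L0/L1/L2 = CFDEG/A/- → run C
t=9: L0/L1/L2 = FDEG/AC/- → run F
t=10: L0/L1/L2 = FDEGH/AC/- → run F
t=11: L0/L1/L2 = FDEGH/AC/- → run F
t=12: L0/L1/L2 = DEGH/ACF/- → run D
t=13: L0/L1/L2 = DEGH/ACF/- → run D
t=14: L0/L1/L2 = DEGH/ACF/- → run D
t=15: L0/L1/L2 = EGH/ACFD/- → run E
t=16: L0/L1/L2 = EGH/ACFD/- → run E
t=17: L0/L1/L2 = EGH/ACFD/- → run E
t=18: L0/L1/L2 = GH/ACFDE/- → run G
t=19: L0/L1/L2 = GH/ACFDE/- → run G
t=20: L0/L1/L2 = H/ACFDE/- → run H
t=21: L0/L1/L2 = H/ACFDE/- → run H
t=22: L0/L1/L2 = -/ACFDE/- → run A
t=23: L0/L1/L2 = -/ACFDE/- → run A
t=24: L0/L1/L2 = -/ACFDE/- → run A
t=25: L0/L1/L2 = -/CFDE/- → run C
t=26: L0/L1/L2 = -/CFDE/- → run C
t=27: L0/L1/L2 = -/CFDE/- → run C
t=28: L0/L1/L2 = -/FDE/- → run F
t=29: L0/L1/L2 = -/FDE/- → run F
t=30: L0/L1/L2 = -/FDE/- → run F
t=31: L0/L1/L2 = -/FDE/- → run F
t=32: L0/L1/L2 = -/FDE/- → run F
t=33: L0/L1/L2 = -/DE/- → run D
t=34: L0/L1/L2 = -/DE/- → run D
t=35: L0/L1/L2 = -/DE/- → run D
t=36: L0/L1/L2 = -/E/- → run E
t=37: L0/L1/L2 = -/E/- → run E
t=38: (idle)
t=39: (idle)
t=40: (idle)
t=41: (idle)
t=42: (idle)
t=43: (idle)
t=44: (idle)
t=45: (idle)
t=46: (idle)
t=47: (idle)

running at tick 29 = F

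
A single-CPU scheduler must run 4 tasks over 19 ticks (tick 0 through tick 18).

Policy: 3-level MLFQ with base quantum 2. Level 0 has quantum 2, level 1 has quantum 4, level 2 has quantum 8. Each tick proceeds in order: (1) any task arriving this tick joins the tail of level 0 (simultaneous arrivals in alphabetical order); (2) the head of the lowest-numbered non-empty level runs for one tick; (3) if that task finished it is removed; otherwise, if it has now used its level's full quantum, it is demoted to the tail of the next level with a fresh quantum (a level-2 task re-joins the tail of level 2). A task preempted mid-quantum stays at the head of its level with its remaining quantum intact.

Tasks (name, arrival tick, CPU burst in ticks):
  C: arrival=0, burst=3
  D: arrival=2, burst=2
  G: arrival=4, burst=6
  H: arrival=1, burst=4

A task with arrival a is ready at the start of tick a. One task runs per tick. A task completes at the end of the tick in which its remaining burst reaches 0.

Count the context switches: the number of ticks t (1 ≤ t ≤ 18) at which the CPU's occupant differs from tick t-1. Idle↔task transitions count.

t=0: L0/L1/L2 = C/-/- → run C
t=1: L0/L1/L2 = CH/-/- → run C
t=2: L0/L1/L2 = HD/C/- → run H
t=3: L0/L1/L2 = HD/C/- → run H
t=4: L0/L1/L2 = DG/CH/- → run D
t=5: L0/L1/L2 = DG/CH/- → run D
t=6: L0/L1/L2 = G/CH/- → run G
t=7: L0/L1/L2 = G/CH/- → run G
t=8: L0/L1/L2 = -/CHG/- → run C
t=9: L0/L1/L2 = -/HG/- → run H
t=10: L0/L1/L2 = -/HG/- → run H
t=11: L0/L1/L2 = -/G/- → run G
t=12: L0/L1/L2 = -/G/- → run G
t=13: L0/L1/L2 = -/G/- → run G
t=14: L0/L1/L2 = -/G/- → run G
t=15: (idle)
t=16: (idle)
t=17: (idle)
t=18: (idle)

context switches = 7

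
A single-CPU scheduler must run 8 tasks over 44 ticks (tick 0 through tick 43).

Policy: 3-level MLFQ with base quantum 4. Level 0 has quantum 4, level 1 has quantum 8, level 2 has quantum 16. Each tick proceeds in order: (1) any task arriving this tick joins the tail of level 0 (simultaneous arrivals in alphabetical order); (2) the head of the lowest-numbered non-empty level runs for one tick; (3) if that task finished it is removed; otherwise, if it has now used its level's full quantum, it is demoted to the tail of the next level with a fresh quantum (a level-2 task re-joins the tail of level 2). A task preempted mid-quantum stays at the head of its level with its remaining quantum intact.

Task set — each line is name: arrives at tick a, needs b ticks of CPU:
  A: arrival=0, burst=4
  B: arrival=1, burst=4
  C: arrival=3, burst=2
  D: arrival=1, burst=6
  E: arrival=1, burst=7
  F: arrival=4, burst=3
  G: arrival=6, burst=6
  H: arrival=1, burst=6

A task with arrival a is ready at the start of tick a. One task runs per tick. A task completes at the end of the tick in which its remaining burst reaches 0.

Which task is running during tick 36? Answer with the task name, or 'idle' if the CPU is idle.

running at tick 36 = G

t=0: L0/L1/L2 = A/-/- → run A
t=1: L0/L1/L2 = ABDEH/-/- → run A
t=2: L0/L1/L2 = ABDEH/-/- → run A
t=3: L0/L1/L2 = ABDEHC/-/- → run A
t=4: L0/L1/L2 = BDEHCF/-/- → run B
t=5: L0/L1/L2 = BDEHCF/-/- → run B
t=6: L0/L1/L2 = BDEHCFG/-/- → run B
t=7: L0/L1/L2 = BDEHCFG/-/- → run B
t=8: L0/L1/L2 = DEHCFG/-/- → run D
t=9: L0/L1/L2 = DEHCFG/-/- → run D
t=10: L0/L1/L2 = DEHCFG/-/- → run D
t=11: L0/L1/L2 = DEHCFG/-/- → run D
t=12: L0/L1/L2 = EHCFG/D/- → run E
t=13: L0/L1/L2 = EHCFG/D/- → run E
t=14: L0/L1/L2 = EHCFG/D/- → run E
t=15: L0/L1/L2 = EHCFG/D/- → run E
t=16: L0/L1/L2 = HCFG/DE/- → run H
t=17: L0/L1/L2 = HCFG/DE/- → run H
t=18: L0/L1/L2 = HCFG/DE/- → run H
t=19: L0/L1/L2 = HCFG/DE/- → run H
t=20: L0/L1/L2 = CFG/DEH/- → run C
t=21: L0/L1/L2 = CFG/DEH/- → run C
t=22: L0/L1/L2 = FG/DEH/- → run F
t=23: L0/L1/L2 = FG/DEH/- → run F
t=24: L0/L1/L2 = FG/DEH/- → run F
t=25: L0/L1/L2 = G/DEH/- → run G
t=26: L0/L1/L2 = G/DEH/- → run G
t=27: L0/L1/L2 = G/DEH/- → run G
t=28: L0/L1/L2 = G/DEH/- → run G
t=29: L0/L1/L2 = -/DEHG/- → run D
t=30: L0/L1/L2 = -/DEHG/- → run D
t=31: L0/L1/L2 = -/EHG/- → run E
t=32: L0/L1/L2 = -/EHG/- → run E
t=33: L0/L1/L2 = -/EHG/- → run E
t=34: L0/L1/L2 = -/HG/- → run H
t=35: L0/L1/L2 = -/HG/- → run H
t=36: L0/L1/L2 = -/G/- → run G
t=37: L0/L1/L2 = -/G/- → run G
t=38: (idle)
t=39: (idle)
t=40: (idle)
t=41: (idle)
t=42: (idle)
t=43: (idle)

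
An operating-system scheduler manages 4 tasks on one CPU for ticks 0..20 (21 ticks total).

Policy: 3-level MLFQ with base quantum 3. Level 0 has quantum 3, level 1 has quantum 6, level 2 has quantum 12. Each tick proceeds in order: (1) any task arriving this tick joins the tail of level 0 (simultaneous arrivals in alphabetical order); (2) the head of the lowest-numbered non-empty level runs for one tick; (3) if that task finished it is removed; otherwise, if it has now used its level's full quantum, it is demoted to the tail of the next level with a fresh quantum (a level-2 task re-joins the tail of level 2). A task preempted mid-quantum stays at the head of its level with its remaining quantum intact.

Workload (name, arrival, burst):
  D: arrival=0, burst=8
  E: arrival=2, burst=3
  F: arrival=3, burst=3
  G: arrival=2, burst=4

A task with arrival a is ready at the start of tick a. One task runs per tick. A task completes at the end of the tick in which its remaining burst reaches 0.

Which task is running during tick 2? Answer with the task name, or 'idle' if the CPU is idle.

t=0: L0/L1/L2 = D/-/- → run D
t=1: L0/L1/L2 = D/-/- → run D
t=2: L0/L1/L2 = DEG/-/- → run D
t=3: L0/L1/L2 = EGF/D/- → run E
t=4: L0/L1/L2 = EGF/D/- → run E
t=5: L0/L1/L2 = EGF/D/- → run E
t=6: L0/L1/L2 = GF/D/- → run G
t=7: L0/L1/L2 = GF/D/- → run G
t=8: L0/L1/L2 = GF/D/- → run G
t=9: L0/L1/L2 = F/DG/- → run F
t=10: L0/L1/L2 = F/DG/- → run F
t=11: L0/L1/L2 = F/DG/- → run F
t=12: L0/L1/L2 = -/DG/- → run D
t=13: L0/L1/L2 = -/DG/- → run D
t=14: L0/L1/L2 = -/DG/- → run D
t=15: L0/L1/L2 = -/DG/- → run D
t=16: L0/L1/L2 = -/DG/- → run D
t=17: L0/L1/L2 = -/G/- → run G
t=18: (idle)
t=19: (idle)
t=20: (idle)

running at tick 2 = D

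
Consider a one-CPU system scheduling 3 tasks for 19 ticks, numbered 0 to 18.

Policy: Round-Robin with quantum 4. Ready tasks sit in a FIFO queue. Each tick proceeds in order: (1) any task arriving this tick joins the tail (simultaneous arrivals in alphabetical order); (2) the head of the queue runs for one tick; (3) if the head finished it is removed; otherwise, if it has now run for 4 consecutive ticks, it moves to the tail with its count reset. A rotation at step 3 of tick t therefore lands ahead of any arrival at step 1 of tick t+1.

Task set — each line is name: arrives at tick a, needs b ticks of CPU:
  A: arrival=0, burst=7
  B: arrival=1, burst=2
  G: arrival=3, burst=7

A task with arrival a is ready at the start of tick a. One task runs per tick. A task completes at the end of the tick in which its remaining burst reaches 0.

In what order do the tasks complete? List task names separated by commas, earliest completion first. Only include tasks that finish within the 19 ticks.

completion order = B, A, G

t=0: queue=[A] q_used=0 → run A
t=1: queue=[A,B] q_used=1 → run A
t=2: queue=[A,B] q_used=2 → run A
t=3: queue=[A,B,G] q_used=3 → run A
t=4: queue=[B,G,A] q_used=0 → run B
t=5: queue=[B,G,A] q_used=1 → run B
t=6: queue=[G,A] q_used=0 → run G
t=7: queue=[G,A] q_used=1 → run G
t=8: queue=[G,A] q_used=2 → run G
t=9: queue=[G,A] q_used=3 → run G
t=10: queue=[A,G] q_used=0 → run A
t=11: queue=[A,G] q_used=1 → run A
t=12: queue=[A,G] q_used=2 → run A
t=13: queue=[G] q_used=0 → run G
t=14: queue=[G] q_used=1 → run G
t=15: queue=[G] q_used=2 → run G
t=16: (idle)
t=17: (idle)
t=18: (idle)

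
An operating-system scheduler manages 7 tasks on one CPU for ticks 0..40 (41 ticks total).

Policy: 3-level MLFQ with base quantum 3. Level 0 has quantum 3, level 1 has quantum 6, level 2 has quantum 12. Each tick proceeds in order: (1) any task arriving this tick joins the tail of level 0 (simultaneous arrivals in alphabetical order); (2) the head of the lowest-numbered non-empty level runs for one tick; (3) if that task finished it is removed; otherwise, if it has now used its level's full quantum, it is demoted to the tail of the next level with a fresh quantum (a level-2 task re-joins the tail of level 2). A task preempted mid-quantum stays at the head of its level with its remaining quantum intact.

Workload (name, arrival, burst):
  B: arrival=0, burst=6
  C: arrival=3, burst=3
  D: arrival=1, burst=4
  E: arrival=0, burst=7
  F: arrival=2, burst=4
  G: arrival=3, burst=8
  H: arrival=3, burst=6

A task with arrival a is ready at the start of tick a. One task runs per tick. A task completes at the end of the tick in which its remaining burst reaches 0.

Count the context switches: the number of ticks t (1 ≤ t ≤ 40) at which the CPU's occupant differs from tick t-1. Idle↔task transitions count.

t=0: L0/L1/L2 = BE/-/- → run B
t=1: L0/L1/L2 = BED/-/- → run B
t=2: L0/L1/L2 = BEDF/-/- → run B
t=3: L0/L1/L2 = EDFCGH/B/- → run E
t=4: L0/L1/L2 = EDFCGH/B/- → run E
t=5: L0/L1/L2 = EDFCGH/B/- → run E
t=6: L0/L1/L2 = DFCGH/BE/- → run D
t=7: L0/L1/L2 = DFCGH/BE/- → run D
t=8: L0/L1/L2 = DFCGH/BE/- → run D
t=9: L0/L1/L2 = FCGH/BED/- → run F
t=10: L0/L1/L2 = FCGH/BED/- → run F
t=11: L0/L1/L2 = FCGH/BED/- → run F
t=12: L0/L1/L2 = CGH/BEDF/- → run C
t=13: L0/L1/L2 = CGH/BEDF/- → run C
t=14: L0/L1/L2 = CGH/BEDF/- → run C
t=15: L0/L1/L2 = GH/BEDF/- → run G
t=16: L0/L1/L2 = GH/BEDF/- → run G
t=17: L0/L1/L2 = GH/BEDF/- → run G
t=18: L0/L1/L2 = H/BEDFG/- → run H
t=19: L0/L1/L2 = H/BEDFG/- → run H
t=20: L0/L1/L2 = H/BEDFG/- → run H
t=21: L0/L1/L2 = -/BEDFGH/- → run B
t=22: L0/L1/L2 = -/BEDFGH/- → run B
t=23: L0/L1/L2 = -/BEDFGH/- → run B
t=24: L0/L1/L2 = -/EDFGH/- → run E
t=25: L0/L1/L2 = -/EDFGH/- → run E
t=26: L0/L1/L2 = -/EDFGH/- → run E
t=27: L0/L1/L2 = -/EDFGH/- → run E
t=28: L0/L1/L2 = -/DFGH/- → run D
t=29: L0/L1/L2 = -/FGH/- → run F
t=30: L0/L1/L2 = -/GH/- → run G
t=31: L0/L1/L2 = -/GH/- → run G
t=32: L0/L1/L2 = -/GH/- → run G
t=33: L0/L1/L2 = -/GH/- → run G
t=34: L0/L1/L2 = -/GH/- → run G
t=35: L0/L1/L2 = -/H/- → run H
t=36: L0/L1/L2 = -/H/- → run H
t=37: L0/L1/L2 = -/H/- → run H
t=38: (idle)
t=39: (idle)
t=40: (idle)

context switches = 13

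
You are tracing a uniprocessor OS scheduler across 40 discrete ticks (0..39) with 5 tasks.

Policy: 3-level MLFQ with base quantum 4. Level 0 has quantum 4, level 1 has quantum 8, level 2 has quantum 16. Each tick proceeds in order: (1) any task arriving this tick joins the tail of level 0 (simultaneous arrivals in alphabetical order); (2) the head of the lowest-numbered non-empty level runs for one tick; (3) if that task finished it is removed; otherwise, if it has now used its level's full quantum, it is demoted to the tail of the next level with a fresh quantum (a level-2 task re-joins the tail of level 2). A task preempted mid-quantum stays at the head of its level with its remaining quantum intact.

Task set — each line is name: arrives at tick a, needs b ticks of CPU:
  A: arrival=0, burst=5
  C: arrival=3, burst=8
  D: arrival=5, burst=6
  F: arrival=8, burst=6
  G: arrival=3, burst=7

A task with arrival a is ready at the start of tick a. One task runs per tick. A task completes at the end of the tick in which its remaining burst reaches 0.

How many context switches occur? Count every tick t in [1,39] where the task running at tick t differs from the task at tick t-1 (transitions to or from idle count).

context switches = 10

t=0: L0/L1/L2 = A/-/- → run A
t=1: L0/L1/L2 = A/-/- → run A
t=2: L0/L1/L2 = A/-/- → run A
t=3: L0/L1/L2 = ACG/-/- → run A
t=4: L0/L1/L2 = CG/A/- → run C
t=5: L0/L1/L2 = CGD/A/- → run C
t=6: L0/L1/L2 = CGD/A/- → run C
t=7: L0/L1/L2 = CGD/A/- → run C
t=8: L0/L1/L2 = GDF/AC/- → run G
t=9: L0/L1/L2 = GDF/AC/- → run G
t=10: L0/L1/L2 = GDF/AC/- → run G
t=11: L0/L1/L2 = GDF/AC/- → run G
t=12: L0/L1/L2 = DF/ACG/- → run D
t=13: L0/L1/L2 = DF/ACG/- → run D
t=14: L0/L1/L2 = DF/ACG/- → run D
t=15: L0/L1/L2 = DF/ACG/- → run D
t=16: L0/L1/L2 = F/ACGD/- → run F
t=17: L0/L1/L2 = F/ACGD/- → run F
t=18: L0/L1/L2 = F/ACGD/- → run F
t=19: L0/L1/L2 = F/ACGD/- → run F
t=20: L0/L1/L2 = -/ACGDF/- → run A
t=21: L0/L1/L2 = -/CGDF/- → run C
t=22: L0/L1/L2 = -/CGDF/- → run C
t=23: L0/L1/L2 = -/CGDF/- → run C
t=24: L0/L1/L2 = -/CGDF/- → run C
t=25: L0/L1/L2 = -/GDF/- → run G
t=26: L0/L1/L2 = -/GDF/- → run G
t=27: L0/L1/L2 = -/GDF/- → run G
t=28: L0/L1/L2 = -/DF/- → run D
t=29: L0/L1/L2 = -/DF/- → run D
t=30: L0/L1/L2 = -/F/- → run F
t=31: L0/L1/L2 = -/F/- → run F
t=32: (idle)
t=33: (idle)
t=34: (idle)
t=35: (idle)
t=36: (idle)
t=37: (idle)
t=38: (idle)
t=39: (idle)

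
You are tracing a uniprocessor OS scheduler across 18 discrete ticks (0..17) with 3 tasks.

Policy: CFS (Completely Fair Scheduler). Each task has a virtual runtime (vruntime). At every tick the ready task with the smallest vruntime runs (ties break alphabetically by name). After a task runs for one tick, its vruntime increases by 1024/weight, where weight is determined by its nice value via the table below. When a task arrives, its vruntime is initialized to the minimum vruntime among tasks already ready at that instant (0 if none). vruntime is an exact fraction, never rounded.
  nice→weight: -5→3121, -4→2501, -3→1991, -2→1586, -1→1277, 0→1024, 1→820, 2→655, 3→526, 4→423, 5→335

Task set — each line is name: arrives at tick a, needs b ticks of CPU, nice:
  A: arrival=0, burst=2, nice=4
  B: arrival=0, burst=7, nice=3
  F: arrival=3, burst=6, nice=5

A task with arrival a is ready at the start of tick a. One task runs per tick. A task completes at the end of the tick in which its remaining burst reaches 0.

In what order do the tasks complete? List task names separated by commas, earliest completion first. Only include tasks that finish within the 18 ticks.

t=0: vr[A=0 B=0] → run A
t=1: vr[A=1024/423 B=0] → run B
t=2: vr[A=1024/423 B=512/263] → run B
t=3: vr[A=1024/423 B=1024/263 F=1024/423] → run A
t=4: vr[B=1024/263 F=1024/423] → run F
t=5: vr[B=1024/263 F=776192/141705] → run B
t=6: vr[B=1536/263 F=776192/141705] → run F
t=7: vr[B=1536/263 F=1209344/141705] → run B
t=8: vr[B=2048/263 F=1209344/141705] → run B
t=9: vr[B=2560/263 F=1209344/141705] → run F
t=10: vr[B=2560/263 F=1642496/141705] → run B
t=11: vr[B=3072/263 F=1642496/141705] → run F
t=12: vr[B=3072/263 F=2075648/141705] → run B
t=13: vr[F=2075648/141705] → run F
t=14: vr[F=501760/28341] → run F
t=15: (idle)
t=16: (idle)
t=17: (idle)

completion order = A, B, F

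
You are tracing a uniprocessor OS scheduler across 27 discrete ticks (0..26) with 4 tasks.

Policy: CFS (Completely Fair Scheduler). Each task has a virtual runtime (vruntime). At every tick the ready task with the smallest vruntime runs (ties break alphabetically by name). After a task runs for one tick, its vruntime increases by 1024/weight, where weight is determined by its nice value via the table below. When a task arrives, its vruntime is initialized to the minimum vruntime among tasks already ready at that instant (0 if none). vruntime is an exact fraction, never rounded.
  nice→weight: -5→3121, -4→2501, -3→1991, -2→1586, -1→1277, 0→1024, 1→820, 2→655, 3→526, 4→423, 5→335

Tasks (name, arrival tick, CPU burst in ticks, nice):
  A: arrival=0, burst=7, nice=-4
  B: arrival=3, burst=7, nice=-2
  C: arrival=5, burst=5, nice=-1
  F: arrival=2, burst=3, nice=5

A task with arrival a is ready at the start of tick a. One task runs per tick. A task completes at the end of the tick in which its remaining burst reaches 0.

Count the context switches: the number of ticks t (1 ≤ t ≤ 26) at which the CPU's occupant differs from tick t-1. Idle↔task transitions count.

t=0: vr[A=0] → run A
t=1: vr[A=1024/2501] → run A
t=2: vr[A=2048/2501 F=2048/2501] → run A
t=3: vr[A=3072/2501 B=2048/2501 F=2048/2501] → run B
t=4: vr[A=3072/2501 B=47616/32513 F=2048/2501] → run F
t=5: vr[A=3072/2501 B=47616/32513 C=3072/2501 F=3247104/837835] → run A
t=6: vr[A=4096/2501 B=47616/32513 C=3072/2501 F=3247104/837835] → run C
t=7: vr[A=4096/2501 B=47616/32513 C=6483968/3193777 F=3247104/837835] → run B
t=8: vr[A=4096/2501 B=68608/32513 C=6483968/3193777 F=3247104/837835] → run A
t=9: vr[A=5120/2501 B=68608/32513 C=6483968/3193777 F=3247104/837835] → run C
t=10: vr[A=5120/2501 B=68608/32513 C=9044992/3193777 F=3247104/837835] → run A
t=11: vr[A=6144/2501 B=68608/32513 C=9044992/3193777 F=3247104/837835] → run B
t=12: vr[A=6144/2501 B=89600/32513 C=9044992/3193777 F=3247104/837835] → run A
t=13: vr[B=89600/32513 C=9044992/3193777 F=3247104/837835] → run B
t=14: vr[B=110592/32513 C=9044992/3193777 F=3247104/837835] → run C
t=15: vr[B=110592/32513 C=11606016/3193777 F=3247104/837835] → run B
t=16: vr[B=131584/32513 C=11606016/3193777 F=3247104/837835] → run C
t=17: vr[B=131584/32513 C=14167040/3193777 F=3247104/837835] → run F
t=18: vr[B=131584/32513 C=14167040/3193777 F=5808128/837835] → run B
t=19: vr[B=152576/32513 C=14167040/3193777 F=5808128/837835] → run C
t=20: vr[B=152576/32513 F=5808128/837835] → run B
t=21: vr[F=5808128/837835] → run F
t=22: (idle)
t=23: (idle)
t=24: (idle)
t=25: (idle)
t=26: (idle)

context switches = 20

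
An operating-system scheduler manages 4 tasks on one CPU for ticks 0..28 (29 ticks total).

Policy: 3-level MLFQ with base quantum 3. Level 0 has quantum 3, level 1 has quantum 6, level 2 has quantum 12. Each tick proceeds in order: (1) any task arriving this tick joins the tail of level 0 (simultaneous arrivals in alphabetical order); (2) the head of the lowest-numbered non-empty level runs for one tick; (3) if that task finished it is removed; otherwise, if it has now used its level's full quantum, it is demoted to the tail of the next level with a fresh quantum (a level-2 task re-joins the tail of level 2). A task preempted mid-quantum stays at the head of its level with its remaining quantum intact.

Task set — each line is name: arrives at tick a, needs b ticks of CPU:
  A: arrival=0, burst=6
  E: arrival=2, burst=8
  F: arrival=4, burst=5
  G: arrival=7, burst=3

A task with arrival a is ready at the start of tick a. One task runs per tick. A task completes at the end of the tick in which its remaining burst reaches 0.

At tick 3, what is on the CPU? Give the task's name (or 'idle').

running at tick 3 = E

t=0: L0/L1/L2 = A/-/- → run A
t=1: L0/L1/L2 = A/-/- → run A
t=2: L0/L1/L2 = AE/-/- → run A
t=3: L0/L1/L2 = E/A/- → run E
t=4: L0/L1/L2 = EF/A/- → run E
t=5: L0/L1/L2 = EF/A/- → run E
t=6: L0/L1/L2 = F/AE/- → run F
t=7: L0/L1/L2 = FG/AE/- → run F
t=8: L0/L1/L2 = FG/AE/- → run F
t=9: L0/L1/L2 = G/AEF/- → run G
t=10: L0/L1/L2 = G/AEF/- → run G
t=11: L0/L1/L2 = G/AEF/- → run G
t=12: L0/L1/L2 = -/AEF/- → run A
t=13: L0/L1/L2 = -/AEF/- → run A
t=14: L0/L1/L2 = -/AEF/- → run A
t=15: L0/L1/L2 = -/EF/- → run E
t=16: L0/L1/L2 = -/EF/- → run E
t=17: L0/L1/L2 = -/EF/- → run E
t=18: L0/L1/L2 = -/EF/- → run E
t=19: L0/L1/L2 = -/EF/- → run E
t=20: L0/L1/L2 = -/F/- → run F
t=21: L0/L1/L2 = -/F/- → run F
t=22: (idle)
t=23: (idle)
t=24: (idle)
t=25: (idle)
t=26: (idle)
t=27: (idle)
t=28: (idle)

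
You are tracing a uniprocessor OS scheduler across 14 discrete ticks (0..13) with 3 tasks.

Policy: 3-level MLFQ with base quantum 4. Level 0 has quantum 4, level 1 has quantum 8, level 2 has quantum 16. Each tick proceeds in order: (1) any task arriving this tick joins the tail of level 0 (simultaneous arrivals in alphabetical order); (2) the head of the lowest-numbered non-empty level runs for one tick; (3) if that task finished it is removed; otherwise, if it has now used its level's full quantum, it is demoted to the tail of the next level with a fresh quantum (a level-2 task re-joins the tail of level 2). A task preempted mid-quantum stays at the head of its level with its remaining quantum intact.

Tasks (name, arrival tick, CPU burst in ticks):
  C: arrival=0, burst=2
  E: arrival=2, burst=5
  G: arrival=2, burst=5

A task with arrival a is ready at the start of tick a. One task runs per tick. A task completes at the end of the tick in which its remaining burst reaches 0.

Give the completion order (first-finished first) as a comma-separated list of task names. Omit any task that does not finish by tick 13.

completion order = C, E, G

t=0: L0/L1/L2 = C/-/- → run C
t=1: L0/L1/L2 = C/-/- → run C
t=2: L0/L1/L2 = EG/-/- → run E
t=3: L0/L1/L2 = EG/-/- → run E
t=4: L0/L1/L2 = EG/-/- → run E
t=5: L0/L1/L2 = EG/-/- → run E
t=6: L0/L1/L2 = G/E/- → run G
t=7: L0/L1/L2 = G/E/- → run G
t=8: L0/L1/L2 = G/E/- → run G
t=9: L0/L1/L2 = G/E/- → run G
t=10: L0/L1/L2 = -/EG/- → run E
t=11: L0/L1/L2 = -/G/- → run G
t=12: (idle)
t=13: (idle)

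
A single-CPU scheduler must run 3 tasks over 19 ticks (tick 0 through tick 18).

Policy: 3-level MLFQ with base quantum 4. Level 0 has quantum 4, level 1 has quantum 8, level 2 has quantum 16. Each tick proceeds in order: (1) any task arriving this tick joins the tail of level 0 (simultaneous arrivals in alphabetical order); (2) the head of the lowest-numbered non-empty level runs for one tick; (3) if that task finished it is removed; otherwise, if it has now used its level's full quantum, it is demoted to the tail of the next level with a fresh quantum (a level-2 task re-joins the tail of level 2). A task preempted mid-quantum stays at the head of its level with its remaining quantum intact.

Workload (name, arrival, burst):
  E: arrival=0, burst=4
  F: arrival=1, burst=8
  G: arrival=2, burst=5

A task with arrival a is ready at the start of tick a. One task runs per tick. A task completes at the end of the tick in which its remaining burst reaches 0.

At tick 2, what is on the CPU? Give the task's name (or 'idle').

running at tick 2 = E

t=0: L0/L1/L2 = E/-/- → run E
t=1: L0/L1/L2 = EF/-/- → run E
t=2: L0/L1/L2 = EFG/-/- → run E
t=3: L0/L1/L2 = EFG/-/- → run E
t=4: L0/L1/L2 = FG/-/- → run F
t=5: L0/L1/L2 = FG/-/- → run F
t=6: L0/L1/L2 = FG/-/- → run F
t=7: L0/L1/L2 = FG/-/- → run F
t=8: L0/L1/L2 = G/F/- → run G
t=9: L0/L1/L2 = G/F/- → run G
t=10: L0/L1/L2 = G/F/- → run G
t=11: L0/L1/L2 = G/F/- → run G
t=12: L0/L1/L2 = -/FG/- → run F
t=13: L0/L1/L2 = -/FG/- → run F
t=14: L0/L1/L2 = -/FG/- → run F
t=15: L0/L1/L2 = -/FG/- → run F
t=16: L0/L1/L2 = -/G/- → run G
t=17: (idle)
t=18: (idle)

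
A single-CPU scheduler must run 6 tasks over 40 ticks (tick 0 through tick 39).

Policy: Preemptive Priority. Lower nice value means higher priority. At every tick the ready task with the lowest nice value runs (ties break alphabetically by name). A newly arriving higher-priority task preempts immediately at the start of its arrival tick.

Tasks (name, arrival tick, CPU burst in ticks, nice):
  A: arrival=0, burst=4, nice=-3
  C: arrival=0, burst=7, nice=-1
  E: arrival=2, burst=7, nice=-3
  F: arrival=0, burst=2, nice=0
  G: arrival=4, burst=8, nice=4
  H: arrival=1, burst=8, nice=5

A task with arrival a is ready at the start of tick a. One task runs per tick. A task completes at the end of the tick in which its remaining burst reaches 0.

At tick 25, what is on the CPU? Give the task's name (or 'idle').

running at tick 25 = G

t=0: ready={A,C,F} → run A
t=1: ready={A,C,F,H} → run A
t=2: ready={A,C,E,F,H} → run A
t=3: ready={A,C,E,F,H} → run A
t=4: ready={C,E,F,G,H} → run E
t=5: ready={C,E,F,G,H} → run E
t=6: ready={C,E,F,G,H} → run E
t=7: ready={C,E,F,G,H} → run E
t=8: ready={C,E,F,G,H} → run E
t=9: ready={C,E,F,G,H} → run E
t=10: ready={C,E,F,G,H} → run E
t=11: ready={C,F,G,H} → run C
t=12: ready={C,F,G,H} → run C
t=13: ready={C,F,G,H} → run C
t=14: ready={C,F,G,H} → run C
t=15: ready={C,F,G,H} → run C
t=16: ready={C,F,G,H} → run C
t=17: ready={C,F,G,H} → run C
t=18: ready={F,G,H} → run F
t=19: ready={F,G,H} → run F
t=20: ready={G,H} → run G
t=21: ready={G,H} → run G
t=22: ready={G,H} → run G
t=23: ready={G,H} → run G
t=24: ready={G,H} → run G
t=25: ready={G,H} → run G
t=26: ready={G,H} → run G
t=27: ready={G,H} → run G
t=28: ready={H} → run H
t=29: ready={H} → run H
t=30: ready={H} → run H
t=31: ready={H} → run H
t=32: ready={H} → run H
t=33: ready={H} → run H
t=34: ready={H} → run H
t=35: ready={H} → run H
t=36: (idle)
t=37: (idle)
t=38: (idle)
t=39: (idle)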